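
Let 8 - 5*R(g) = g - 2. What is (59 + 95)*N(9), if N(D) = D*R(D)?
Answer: 1386/5 ≈ 277.20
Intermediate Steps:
R(g) = 2 - g/5 (R(g) = 8/5 - (g - 2)/5 = 8/5 - (-2 + g)/5 = 8/5 + (⅖ - g/5) = 2 - g/5)
N(D) = D*(2 - D/5)
(59 + 95)*N(9) = (59 + 95)*((⅕)*9*(10 - 1*9)) = 154*((⅕)*9*(10 - 9)) = 154*((⅕)*9*1) = 154*(9/5) = 1386/5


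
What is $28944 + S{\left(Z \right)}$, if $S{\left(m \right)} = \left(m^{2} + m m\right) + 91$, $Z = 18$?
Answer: $29683$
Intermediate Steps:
$S{\left(m \right)} = 91 + 2 m^{2}$ ($S{\left(m \right)} = \left(m^{2} + m^{2}\right) + 91 = 2 m^{2} + 91 = 91 + 2 m^{2}$)
$28944 + S{\left(Z \right)} = 28944 + \left(91 + 2 \cdot 18^{2}\right) = 28944 + \left(91 + 2 \cdot 324\right) = 28944 + \left(91 + 648\right) = 28944 + 739 = 29683$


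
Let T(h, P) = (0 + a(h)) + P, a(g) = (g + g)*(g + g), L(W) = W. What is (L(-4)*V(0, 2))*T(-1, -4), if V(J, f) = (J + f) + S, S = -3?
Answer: 0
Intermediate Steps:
a(g) = 4*g**2 (a(g) = (2*g)*(2*g) = 4*g**2)
V(J, f) = -3 + J + f (V(J, f) = (J + f) - 3 = -3 + J + f)
T(h, P) = P + 4*h**2 (T(h, P) = (0 + 4*h**2) + P = 4*h**2 + P = P + 4*h**2)
(L(-4)*V(0, 2))*T(-1, -4) = (-4*(-3 + 0 + 2))*(-4 + 4*(-1)**2) = (-4*(-1))*(-4 + 4*1) = 4*(-4 + 4) = 4*0 = 0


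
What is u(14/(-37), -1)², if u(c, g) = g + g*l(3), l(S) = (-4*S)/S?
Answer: 9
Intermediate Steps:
l(S) = -4
u(c, g) = -3*g (u(c, g) = g + g*(-4) = g - 4*g = -3*g)
u(14/(-37), -1)² = (-3*(-1))² = 3² = 9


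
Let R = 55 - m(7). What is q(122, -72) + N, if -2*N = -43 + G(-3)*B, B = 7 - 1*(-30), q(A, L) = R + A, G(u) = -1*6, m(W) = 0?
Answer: 619/2 ≈ 309.50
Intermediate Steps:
G(u) = -6
R = 55 (R = 55 - 1*0 = 55 + 0 = 55)
q(A, L) = 55 + A
B = 37 (B = 7 + 30 = 37)
N = 265/2 (N = -(-43 - 6*37)/2 = -(-43 - 222)/2 = -1/2*(-265) = 265/2 ≈ 132.50)
q(122, -72) + N = (55 + 122) + 265/2 = 177 + 265/2 = 619/2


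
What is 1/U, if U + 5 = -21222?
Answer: -1/21227 ≈ -4.7110e-5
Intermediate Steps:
U = -21227 (U = -5 - 21222 = -21227)
1/U = 1/(-21227) = -1/21227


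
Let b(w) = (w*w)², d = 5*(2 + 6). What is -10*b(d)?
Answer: -25600000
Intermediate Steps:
d = 40 (d = 5*8 = 40)
b(w) = w⁴ (b(w) = (w²)² = w⁴)
-10*b(d) = -10*40⁴ = -10*2560000 = -25600000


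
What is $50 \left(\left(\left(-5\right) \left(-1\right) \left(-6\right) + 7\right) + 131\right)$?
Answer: $5400$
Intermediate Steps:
$50 \left(\left(\left(-5\right) \left(-1\right) \left(-6\right) + 7\right) + 131\right) = 50 \left(\left(5 \left(-6\right) + 7\right) + 131\right) = 50 \left(\left(-30 + 7\right) + 131\right) = 50 \left(-23 + 131\right) = 50 \cdot 108 = 5400$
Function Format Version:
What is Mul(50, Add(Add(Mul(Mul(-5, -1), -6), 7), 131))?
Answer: 5400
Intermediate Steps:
Mul(50, Add(Add(Mul(Mul(-5, -1), -6), 7), 131)) = Mul(50, Add(Add(Mul(5, -6), 7), 131)) = Mul(50, Add(Add(-30, 7), 131)) = Mul(50, Add(-23, 131)) = Mul(50, 108) = 5400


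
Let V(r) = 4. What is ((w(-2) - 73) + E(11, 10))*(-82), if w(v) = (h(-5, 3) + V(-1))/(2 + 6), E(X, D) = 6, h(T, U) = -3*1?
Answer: 21935/4 ≈ 5483.8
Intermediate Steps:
h(T, U) = -3
w(v) = ⅛ (w(v) = (-3 + 4)/(2 + 6) = 1/8 = 1*(⅛) = ⅛)
((w(-2) - 73) + E(11, 10))*(-82) = ((⅛ - 73) + 6)*(-82) = (-583/8 + 6)*(-82) = -535/8*(-82) = 21935/4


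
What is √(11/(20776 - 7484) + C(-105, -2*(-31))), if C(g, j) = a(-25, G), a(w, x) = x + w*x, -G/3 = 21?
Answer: √66784042345/6646 ≈ 38.884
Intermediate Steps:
G = -63 (G = -3*21 = -63)
C(g, j) = 1512 (C(g, j) = -63*(1 - 25) = -63*(-24) = 1512)
√(11/(20776 - 7484) + C(-105, -2*(-31))) = √(11/(20776 - 7484) + 1512) = √(11/13292 + 1512) = √(20097515/13292) = √66784042345/6646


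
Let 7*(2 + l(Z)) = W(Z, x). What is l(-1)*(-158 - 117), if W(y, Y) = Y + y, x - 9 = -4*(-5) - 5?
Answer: -2475/7 ≈ -353.57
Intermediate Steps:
x = 24 (x = 9 + (-4*(-5) - 5) = 9 + (20 - 5) = 9 + 15 = 24)
l(Z) = 10/7 + Z/7 (l(Z) = -2 + (24 + Z)/7 = -2 + (24/7 + Z/7) = 10/7 + Z/7)
l(-1)*(-158 - 117) = (10/7 + (1/7)*(-1))*(-158 - 117) = (10/7 - 1/7)*(-275) = (9/7)*(-275) = -2475/7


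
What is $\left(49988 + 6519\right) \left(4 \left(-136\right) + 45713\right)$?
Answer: $2552364683$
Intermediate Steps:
$\left(49988 + 6519\right) \left(4 \left(-136\right) + 45713\right) = 56507 \left(-544 + 45713\right) = 56507 \cdot 45169 = 2552364683$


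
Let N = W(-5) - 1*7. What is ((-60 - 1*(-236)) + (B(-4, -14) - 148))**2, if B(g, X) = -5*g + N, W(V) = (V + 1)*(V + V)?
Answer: 6561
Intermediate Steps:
W(V) = 2*V*(1 + V) (W(V) = (1 + V)*(2*V) = 2*V*(1 + V))
N = 33 (N = 2*(-5)*(1 - 5) - 1*7 = 2*(-5)*(-4) - 7 = 40 - 7 = 33)
B(g, X) = 33 - 5*g (B(g, X) = -5*g + 33 = 33 - 5*g)
((-60 - 1*(-236)) + (B(-4, -14) - 148))**2 = ((-60 - 1*(-236)) + ((33 - 5*(-4)) - 148))**2 = ((-60 + 236) + ((33 + 20) - 148))**2 = (176 + (53 - 148))**2 = (176 - 95)**2 = 81**2 = 6561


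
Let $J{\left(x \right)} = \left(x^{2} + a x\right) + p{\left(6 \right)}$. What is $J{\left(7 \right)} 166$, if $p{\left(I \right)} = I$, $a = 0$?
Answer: $9130$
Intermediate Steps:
$J{\left(x \right)} = 6 + x^{2}$ ($J{\left(x \right)} = \left(x^{2} + 0 x\right) + 6 = \left(x^{2} + 0\right) + 6 = x^{2} + 6 = 6 + x^{2}$)
$J{\left(7 \right)} 166 = \left(6 + 7^{2}\right) 166 = \left(6 + 49\right) 166 = 55 \cdot 166 = 9130$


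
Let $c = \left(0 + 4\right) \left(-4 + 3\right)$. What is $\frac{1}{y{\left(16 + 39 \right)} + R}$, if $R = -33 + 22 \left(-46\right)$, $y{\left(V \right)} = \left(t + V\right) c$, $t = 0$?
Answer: $- \frac{1}{1265} \approx -0.00079051$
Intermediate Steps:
$c = -4$ ($c = 4 \left(-1\right) = -4$)
$y{\left(V \right)} = - 4 V$ ($y{\left(V \right)} = \left(0 + V\right) \left(-4\right) = V \left(-4\right) = - 4 V$)
$R = -1045$ ($R = -33 - 1012 = -1045$)
$\frac{1}{y{\left(16 + 39 \right)} + R} = \frac{1}{- 4 \left(16 + 39\right) - 1045} = \frac{1}{\left(-4\right) 55 - 1045} = \frac{1}{-220 - 1045} = \frac{1}{-1265} = - \frac{1}{1265}$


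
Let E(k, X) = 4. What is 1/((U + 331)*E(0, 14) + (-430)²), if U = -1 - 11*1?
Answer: 1/186176 ≈ 5.3713e-6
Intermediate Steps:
U = -12 (U = -1 - 11 = -12)
1/((U + 331)*E(0, 14) + (-430)²) = 1/((-12 + 331)*4 + (-430)²) = 1/(319*4 + 184900) = 1/(1276 + 184900) = 1/186176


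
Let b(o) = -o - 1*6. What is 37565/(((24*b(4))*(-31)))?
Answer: 7513/1488 ≈ 5.0491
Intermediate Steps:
b(o) = -6 - o (b(o) = -o - 6 = -6 - o)
37565/(((24*b(4))*(-31))) = 37565/(((24*(-6 - 1*4))*(-31))) = 37565/(((24*(-6 - 4))*(-31))) = 37565/(((24*(-10))*(-31))) = 37565/((-240*(-31))) = 37565/7440 = 37565*(1/7440) = 7513/1488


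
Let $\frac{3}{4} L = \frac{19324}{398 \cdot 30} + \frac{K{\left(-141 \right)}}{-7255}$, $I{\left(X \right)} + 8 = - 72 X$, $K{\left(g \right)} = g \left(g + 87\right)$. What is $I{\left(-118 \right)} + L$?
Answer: $\frac{110300424932}{12993705} \approx 8488.8$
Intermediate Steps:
$K{\left(g \right)} = g \left(87 + g\right)$
$I{\left(X \right)} = -8 - 72 X$
$L = \frac{9856892}{12993705}$ ($L = \frac{4 \left(\frac{19324}{398 \cdot 30} + \frac{\left(-141\right) \left(87 - 141\right)}{-7255}\right)}{3} = \frac{4 \left(\frac{19324}{11940} + \left(-141\right) \left(-54\right) \left(- \frac{1}{7255}\right)\right)}{3} = \frac{4 \left(19324 \cdot \frac{1}{11940} + 7614 \left(- \frac{1}{7255}\right)\right)}{3} = \frac{4 \left(\frac{4831}{2985} - \frac{7614}{7255}\right)}{3} = \frac{4}{3} \cdot \frac{2464223}{4331235} = \frac{9856892}{12993705} \approx 0.75859$)
$I{\left(-118 \right)} + L = \left(-8 - -8496\right) + \frac{9856892}{12993705} = \left(-8 + 8496\right) + \frac{9856892}{12993705} = 8488 + \frac{9856892}{12993705} = \frac{110300424932}{12993705}$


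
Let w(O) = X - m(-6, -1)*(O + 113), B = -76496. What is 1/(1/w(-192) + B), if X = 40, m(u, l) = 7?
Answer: -593/45362127 ≈ -1.3073e-5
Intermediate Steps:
w(O) = -751 - 7*O (w(O) = 40 - 7*(O + 113) = 40 - 7*(113 + O) = 40 - (791 + 7*O) = 40 + (-791 - 7*O) = -751 - 7*O)
1/(1/w(-192) + B) = 1/(1/(-751 - 7*(-192)) - 76496) = 1/(1/(-751 + 1344) - 76496) = 1/(1/593 - 76496) = 1/(-45362127/593) = -593/45362127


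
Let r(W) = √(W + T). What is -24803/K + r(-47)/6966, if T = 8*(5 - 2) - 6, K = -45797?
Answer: 24803/45797 + I*√29/6966 ≈ 0.54159 + 0.00077306*I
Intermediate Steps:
T = 18 (T = 8*3 - 6 = 24 - 6 = 18)
r(W) = √(18 + W) (r(W) = √(W + 18) = √(18 + W))
-24803/K + r(-47)/6966 = -24803/(-45797) + √(18 - 47)/6966 = -24803*(-1/45797) + √(-29)*(1/6966) = 24803/45797 + (I*√29)*(1/6966) = 24803/45797 + I*√29/6966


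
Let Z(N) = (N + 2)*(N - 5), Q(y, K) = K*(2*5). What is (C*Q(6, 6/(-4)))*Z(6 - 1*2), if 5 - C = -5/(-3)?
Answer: 300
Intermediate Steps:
C = 10/3 (C = 5 - (-5)/(-3) = 5 - (-5)*(-1)/3 = 5 - 1*5/3 = 5 - 5/3 = 10/3 ≈ 3.3333)
Q(y, K) = 10*K (Q(y, K) = K*10 = 10*K)
Z(N) = (-5 + N)*(2 + N) (Z(N) = (2 + N)*(-5 + N) = (-5 + N)*(2 + N))
(C*Q(6, 6/(-4)))*Z(6 - 1*2) = (10*(10*(6/(-4)))/3)*(-10 + (6 - 1*2)**2 - 3*(6 - 1*2)) = (10*(10*(6*(-1/4)))/3)*(-10 + (6 - 2)**2 - 3*(6 - 2)) = (10*(10*(-3/2))/3)*(-10 + 4**2 - 3*4) = ((10/3)*(-15))*(-10 + 16 - 12) = -50*(-6) = 300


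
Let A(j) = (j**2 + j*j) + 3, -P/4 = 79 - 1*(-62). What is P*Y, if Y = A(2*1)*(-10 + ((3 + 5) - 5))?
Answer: 43428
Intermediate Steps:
P = -564 (P = -4*(79 - 1*(-62)) = -4*(79 + 62) = -4*141 = -564)
A(j) = 3 + 2*j**2 (A(j) = (j**2 + j**2) + 3 = 2*j**2 + 3 = 3 + 2*j**2)
Y = -77 (Y = (3 + 2*(2*1)**2)*(-10 + ((3 + 5) - 5)) = (3 + 2*2**2)*(-10 + (8 - 5)) = (3 + 2*4)*(-10 + 3) = (3 + 8)*(-7) = 11*(-7) = -77)
P*Y = -564*(-77) = 43428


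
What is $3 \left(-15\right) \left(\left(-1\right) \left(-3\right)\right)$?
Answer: $-135$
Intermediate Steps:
$3 \left(-15\right) \left(\left(-1\right) \left(-3\right)\right) = \left(-45\right) 3 = -135$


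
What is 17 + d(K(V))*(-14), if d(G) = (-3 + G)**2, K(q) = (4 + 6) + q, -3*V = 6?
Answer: -333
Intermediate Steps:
V = -2 (V = -1/3*6 = -2)
K(q) = 10 + q
17 + d(K(V))*(-14) = 17 + (-3 + (10 - 2))**2*(-14) = 17 + (-3 + 8)**2*(-14) = 17 + 5**2*(-14) = 17 + 25*(-14) = 17 - 350 = -333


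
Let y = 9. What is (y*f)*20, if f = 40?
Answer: 7200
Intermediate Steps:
(y*f)*20 = (9*40)*20 = 360*20 = 7200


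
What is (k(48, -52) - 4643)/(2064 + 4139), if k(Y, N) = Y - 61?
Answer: -4656/6203 ≈ -0.75060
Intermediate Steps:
k(Y, N) = -61 + Y
(k(48, -52) - 4643)/(2064 + 4139) = ((-61 + 48) - 4643)/(2064 + 4139) = (-13 - 4643)/6203 = -4656*1/6203 = -4656/6203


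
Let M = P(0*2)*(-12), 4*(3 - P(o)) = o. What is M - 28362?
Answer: -28398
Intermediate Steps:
P(o) = 3 - o/4
M = -36 (M = (3 - 0*2)*(-12) = (3 - ¼*0)*(-12) = (3 + 0)*(-12) = 3*(-12) = -36)
M - 28362 = -36 - 28362 = -28398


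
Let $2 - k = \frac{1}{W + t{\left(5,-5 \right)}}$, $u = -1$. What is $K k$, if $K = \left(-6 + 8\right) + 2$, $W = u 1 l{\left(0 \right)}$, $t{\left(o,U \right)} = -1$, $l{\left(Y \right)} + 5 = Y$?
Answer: $7$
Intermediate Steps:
$l{\left(Y \right)} = -5 + Y$
$W = 5$ ($W = \left(-1\right) 1 \left(-5 + 0\right) = \left(-1\right) \left(-5\right) = 5$)
$K = 4$ ($K = 2 + 2 = 4$)
$k = \frac{7}{4}$ ($k = 2 - \frac{1}{5 - 1} = 2 - \frac{1}{4} = \frac{7}{4} \approx 1.75$)
$K k = 4 \cdot \frac{7}{4} = 7$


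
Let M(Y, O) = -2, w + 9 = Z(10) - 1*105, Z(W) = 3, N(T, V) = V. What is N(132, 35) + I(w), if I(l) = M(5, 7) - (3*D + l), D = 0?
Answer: 144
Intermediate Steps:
w = -111 (w = -9 + (3 - 1*105) = -9 + (3 - 105) = -9 - 102 = -111)
I(l) = -2 - l (I(l) = -2 - (3*0 + l) = -2 - (0 + l) = -2 - l)
N(132, 35) + I(w) = 35 + (-2 - 1*(-111)) = 35 + (-2 + 111) = 35 + 109 = 144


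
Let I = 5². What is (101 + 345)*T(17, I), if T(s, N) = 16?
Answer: 7136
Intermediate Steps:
I = 25
(101 + 345)*T(17, I) = (101 + 345)*16 = 446*16 = 7136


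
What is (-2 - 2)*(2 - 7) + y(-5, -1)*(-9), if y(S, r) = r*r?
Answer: 11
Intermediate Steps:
y(S, r) = r²
(-2 - 2)*(2 - 7) + y(-5, -1)*(-9) = (-2 - 2)*(2 - 7) + (-1)²*(-9) = -4*(-5) + 1*(-9) = 20 - 9 = 11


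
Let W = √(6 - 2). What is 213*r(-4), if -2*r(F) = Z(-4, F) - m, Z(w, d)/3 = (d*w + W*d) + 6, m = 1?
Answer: -8733/2 ≈ -4366.5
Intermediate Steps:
W = 2 (W = √4 = 2)
Z(w, d) = 18 + 6*d + 3*d*w (Z(w, d) = 3*((d*w + 2*d) + 6) = 3*((2*d + d*w) + 6) = 3*(6 + 2*d + d*w) = 18 + 6*d + 3*d*w)
r(F) = -17/2 + 3*F (r(F) = -((18 + 6*F + 3*F*(-4)) - 1*1)/2 = -((18 + 6*F - 12*F) - 1)/2 = -((18 - 6*F) - 1)/2 = -(17 - 6*F)/2 = -17/2 + 3*F)
213*r(-4) = 213*(-17/2 + 3*(-4)) = 213*(-17/2 - 12) = 213*(-41/2) = -8733/2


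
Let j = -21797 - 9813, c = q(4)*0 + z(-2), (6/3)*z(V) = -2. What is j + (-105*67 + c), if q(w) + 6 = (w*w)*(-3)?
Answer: -38646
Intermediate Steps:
q(w) = -6 - 3*w**2 (q(w) = -6 + (w*w)*(-3) = -6 + w**2*(-3) = -6 - 3*w**2)
z(V) = -1 (z(V) = (1/2)*(-2) = -1)
c = -1 (c = (-6 - 3*4**2)*0 - 1 = (-6 - 3*16)*0 - 1 = (-6 - 48)*0 - 1 = -54*0 - 1 = 0 - 1 = -1)
j = -31610
j + (-105*67 + c) = -31610 + (-105*67 - 1) = -31610 + (-7035 - 1) = -31610 - 7036 = -38646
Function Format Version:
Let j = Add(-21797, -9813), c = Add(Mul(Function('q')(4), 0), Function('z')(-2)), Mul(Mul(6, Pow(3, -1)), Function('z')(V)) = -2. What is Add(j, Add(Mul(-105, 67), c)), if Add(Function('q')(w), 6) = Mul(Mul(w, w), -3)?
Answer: -38646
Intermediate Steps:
Function('q')(w) = Add(-6, Mul(-3, Pow(w, 2))) (Function('q')(w) = Add(-6, Mul(Mul(w, w), -3)) = Add(-6, Mul(Pow(w, 2), -3)) = Add(-6, Mul(-3, Pow(w, 2))))
Function('z')(V) = -1 (Function('z')(V) = Mul(Rational(1, 2), -2) = -1)
c = -1 (c = Add(Mul(Add(-6, Mul(-3, Pow(4, 2))), 0), -1) = Add(Mul(Add(-6, Mul(-3, 16)), 0), -1) = Add(Mul(Add(-6, -48), 0), -1) = Add(Mul(-54, 0), -1) = Add(0, -1) = -1)
j = -31610
Add(j, Add(Mul(-105, 67), c)) = Add(-31610, Add(Mul(-105, 67), -1)) = Add(-31610, Add(-7035, -1)) = Add(-31610, -7036) = -38646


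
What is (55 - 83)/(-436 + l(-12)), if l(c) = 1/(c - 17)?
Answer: 812/12645 ≈ 0.064215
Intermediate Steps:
l(c) = 1/(-17 + c)
(55 - 83)/(-436 + l(-12)) = (55 - 83)/(-436 + 1/(-17 - 12)) = -28/(-436 + 1/(-29)) = -28/(-436 - 1/29) = -28/(-12645/29) = -28*(-29/12645) = 812/12645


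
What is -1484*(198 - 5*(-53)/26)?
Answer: -4016446/13 ≈ -3.0896e+5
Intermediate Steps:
-1484*(198 - 5*(-53)/26) = -1484*(198 + 265*(1/26)) = -1484*(198 + 265/26) = -1484*5413/26 = -4016446/13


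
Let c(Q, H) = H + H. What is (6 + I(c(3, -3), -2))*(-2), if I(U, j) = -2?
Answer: -8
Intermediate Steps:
c(Q, H) = 2*H
(6 + I(c(3, -3), -2))*(-2) = (6 - 2)*(-2) = 4*(-2) = -8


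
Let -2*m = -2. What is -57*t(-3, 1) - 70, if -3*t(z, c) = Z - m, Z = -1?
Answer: -108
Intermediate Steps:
m = 1 (m = -½*(-2) = 1)
t(z, c) = ⅔ (t(z, c) = -(-1 - 1*1)/3 = -(-1 - 1)/3 = -⅓*(-2) = ⅔)
-57*t(-3, 1) - 70 = -57*⅔ - 70 = -38 - 70 = -108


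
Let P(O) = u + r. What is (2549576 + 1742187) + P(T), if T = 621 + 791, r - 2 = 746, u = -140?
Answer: 4292371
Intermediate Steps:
r = 748 (r = 2 + 746 = 748)
T = 1412
P(O) = 608 (P(O) = -140 + 748 = 608)
(2549576 + 1742187) + P(T) = (2549576 + 1742187) + 608 = 4291763 + 608 = 4292371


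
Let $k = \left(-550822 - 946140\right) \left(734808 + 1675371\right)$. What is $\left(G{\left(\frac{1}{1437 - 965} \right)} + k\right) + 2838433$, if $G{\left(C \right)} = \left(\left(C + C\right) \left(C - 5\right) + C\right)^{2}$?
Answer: $- \frac{44768004418268808973831}{12408177664} \approx -3.6079 \cdot 10^{12}$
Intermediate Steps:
$k = -3607946376198$ ($k = \left(-1496962\right) 2410179 = -3607946376198$)
$G{\left(C \right)} = \left(C + 2 C \left(-5 + C\right)\right)^{2}$ ($G{\left(C \right)} = \left(2 C \left(-5 + C\right) + C\right)^{2} = \left(C + 2 C \left(-5 + C\right)\right)^{2}$)
$\left(G{\left(\frac{1}{1437 - 965} \right)} + k\right) + 2838433 = \left(\left(\frac{1}{1437 - 965}\right)^{2} \left(-9 + \frac{2}{1437 - 965}\right)^{2} - 3607946376198\right) + 2838433 = \left(\left(\frac{1}{472}\right)^{2} \left(-9 + \frac{2}{472}\right)^{2} - 3607946376198\right) + 2838433 = \left(\frac{\left(-9 + 2 \cdot \frac{1}{472}\right)^{2}}{222784} - 3607946376198\right) + 2838433 = \left(\frac{\left(-9 + \frac{1}{236}\right)^{2}}{222784} - 3607946376198\right) + 2838433 = \left(\frac{\left(- \frac{2123}{236}\right)^{2}}{222784} - 3607946376198\right) + 2838433 = \left(\frac{1}{222784} \cdot \frac{4507129}{55696} - 3607946376198\right) + 2838433 = \left(\frac{4507129}{12408177664} - 3607946376198\right) + 2838433 = - \frac{44768039638049760334343}{12408177664} + 2838433 = - \frac{44768004418268808973831}{12408177664}$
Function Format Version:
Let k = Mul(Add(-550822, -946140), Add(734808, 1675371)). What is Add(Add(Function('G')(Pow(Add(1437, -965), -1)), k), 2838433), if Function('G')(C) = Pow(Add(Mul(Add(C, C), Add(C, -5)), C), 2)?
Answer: Rational(-44768004418268808973831, 12408177664) ≈ -3.6079e+12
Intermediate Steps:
k = -3607946376198 (k = Mul(-1496962, 2410179) = -3607946376198)
Function('G')(C) = Pow(Add(C, Mul(2, C, Add(-5, C))), 2) (Function('G')(C) = Pow(Add(Mul(Mul(2, C), Add(-5, C)), C), 2) = Pow(Add(Mul(2, C, Add(-5, C)), C), 2) = Pow(Add(C, Mul(2, C, Add(-5, C))), 2))
Add(Add(Function('G')(Pow(Add(1437, -965), -1)), k), 2838433) = Add(Add(Mul(Pow(Pow(Add(1437, -965), -1), 2), Pow(Add(-9, Mul(2, Pow(Add(1437, -965), -1))), 2)), -3607946376198), 2838433) = Add(Add(Mul(Pow(Pow(472, -1), 2), Pow(Add(-9, Mul(2, Pow(472, -1))), 2)), -3607946376198), 2838433) = Add(Add(Mul(Pow(Rational(1, 472), 2), Pow(Add(-9, Mul(2, Rational(1, 472))), 2)), -3607946376198), 2838433) = Add(Add(Mul(Rational(1, 222784), Pow(Add(-9, Rational(1, 236)), 2)), -3607946376198), 2838433) = Add(Add(Mul(Rational(1, 222784), Pow(Rational(-2123, 236), 2)), -3607946376198), 2838433) = Add(Add(Mul(Rational(1, 222784), Rational(4507129, 55696)), -3607946376198), 2838433) = Add(Add(Rational(4507129, 12408177664), -3607946376198), 2838433) = Add(Rational(-44768039638049760334343, 12408177664), 2838433) = Rational(-44768004418268808973831, 12408177664)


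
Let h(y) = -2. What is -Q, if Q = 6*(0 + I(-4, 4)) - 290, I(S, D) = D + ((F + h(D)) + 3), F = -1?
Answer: 266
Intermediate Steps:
I(S, D) = D (I(S, D) = D + ((-1 - 2) + 3) = D + (-3 + 3) = D + 0 = D)
Q = -266 (Q = 6*(0 + 4) - 290 = 6*4 - 290 = 24 - 290 = -266)
-Q = -1*(-266) = 266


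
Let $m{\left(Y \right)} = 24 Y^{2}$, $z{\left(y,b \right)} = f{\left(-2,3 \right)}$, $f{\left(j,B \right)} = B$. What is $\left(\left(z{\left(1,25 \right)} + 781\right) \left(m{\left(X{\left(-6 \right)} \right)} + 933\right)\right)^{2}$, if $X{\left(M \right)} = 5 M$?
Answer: $312083033520384$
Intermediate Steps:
$z{\left(y,b \right)} = 3$
$\left(\left(z{\left(1,25 \right)} + 781\right) \left(m{\left(X{\left(-6 \right)} \right)} + 933\right)\right)^{2} = \left(\left(3 + 781\right) \left(24 \left(5 \left(-6\right)\right)^{2} + 933\right)\right)^{2} = \left(784 \left(24 \left(-30\right)^{2} + 933\right)\right)^{2} = \left(784 \left(24 \cdot 900 + 933\right)\right)^{2} = \left(784 \left(21600 + 933\right)\right)^{2} = \left(784 \cdot 22533\right)^{2} = 17665872^{2} = 312083033520384$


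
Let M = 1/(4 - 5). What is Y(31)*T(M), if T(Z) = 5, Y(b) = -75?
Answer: -375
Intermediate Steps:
M = -1 (M = 1/(-1) = -1)
Y(31)*T(M) = -75*5 = -375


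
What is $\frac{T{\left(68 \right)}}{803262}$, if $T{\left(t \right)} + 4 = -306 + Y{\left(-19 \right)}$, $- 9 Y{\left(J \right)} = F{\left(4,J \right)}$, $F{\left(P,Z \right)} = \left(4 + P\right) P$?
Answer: $- \frac{1411}{3614679} \approx -0.00039035$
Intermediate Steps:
$F{\left(P,Z \right)} = P \left(4 + P\right)$
$Y{\left(J \right)} = - \frac{32}{9}$ ($Y{\left(J \right)} = - \frac{4 \left(4 + 4\right)}{9} = - \frac{4 \cdot 8}{9} = \left(- \frac{1}{9}\right) 32 = - \frac{32}{9}$)
$T{\left(t \right)} = - \frac{2822}{9}$ ($T{\left(t \right)} = -4 - \frac{2786}{9} = - \frac{2822}{9}$)
$\frac{T{\left(68 \right)}}{803262} = - \frac{2822}{9 \cdot 803262} = \left(- \frac{2822}{9}\right) \frac{1}{803262} = - \frac{1411}{3614679}$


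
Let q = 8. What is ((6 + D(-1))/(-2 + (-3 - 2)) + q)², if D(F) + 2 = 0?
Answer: 2704/49 ≈ 55.184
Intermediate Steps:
D(F) = -2 (D(F) = -2 + 0 = -2)
((6 + D(-1))/(-2 + (-3 - 2)) + q)² = ((6 - 2)/(-2 + (-3 - 2)) + 8)² = (4/(-2 - 5) + 8)² = (4/(-7) + 8)² = (4*(-⅐) + 8)² = (-4/7 + 8)² = (52/7)² = 2704/49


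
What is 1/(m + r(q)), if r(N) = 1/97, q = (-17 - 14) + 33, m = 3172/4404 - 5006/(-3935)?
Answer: 420246195/841642352 ≈ 0.49932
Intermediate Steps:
m = 8632061/4332435 (m = 3172*(1/4404) - 5006*(-1/3935) = 793/1101 + 5006/3935 = 8632061/4332435 ≈ 1.9924)
q = 2 (q = -31 + 33 = 2)
r(N) = 1/97
1/(m + r(q)) = 1/(8632061/4332435 + 1/97) = 1/(841642352/420246195) = 420246195/841642352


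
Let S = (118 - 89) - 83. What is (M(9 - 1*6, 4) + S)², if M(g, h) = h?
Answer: 2500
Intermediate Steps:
S = -54 (S = 29 - 83 = -54)
(M(9 - 1*6, 4) + S)² = (4 - 54)² = (-50)² = 2500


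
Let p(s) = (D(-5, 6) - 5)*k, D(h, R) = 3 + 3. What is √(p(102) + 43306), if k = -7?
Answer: 3*√4811 ≈ 208.08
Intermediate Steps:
D(h, R) = 6
p(s) = -7 (p(s) = (6 - 5)*(-7) = 1*(-7) = -7)
√(p(102) + 43306) = √(-7 + 43306) = √43299 = 3*√4811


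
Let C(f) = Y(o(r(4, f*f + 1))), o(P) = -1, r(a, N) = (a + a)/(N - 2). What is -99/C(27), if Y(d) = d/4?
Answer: 396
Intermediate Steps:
r(a, N) = 2*a/(-2 + N) (r(a, N) = (2*a)/(-2 + N) = 2*a/(-2 + N))
Y(d) = d/4 (Y(d) = d*(¼) = d/4)
C(f) = -¼ (C(f) = (¼)*(-1) = -¼)
-99/C(27) = -99/(-¼) = -99*(-4) = 396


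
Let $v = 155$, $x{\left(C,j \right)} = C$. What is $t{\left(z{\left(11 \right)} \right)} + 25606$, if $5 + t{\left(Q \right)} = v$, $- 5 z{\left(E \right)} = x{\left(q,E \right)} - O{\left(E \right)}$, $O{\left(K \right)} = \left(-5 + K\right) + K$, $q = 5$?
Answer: $25756$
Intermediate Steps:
$O{\left(K \right)} = -5 + 2 K$
$z{\left(E \right)} = -2 + \frac{2 E}{5}$ ($z{\left(E \right)} = - \frac{5 - \left(-5 + 2 E\right)}{5} = - \frac{10 - 2 E}{5} = -2 + \frac{2 E}{5}$)
$t{\left(Q \right)} = 150$ ($t{\left(Q \right)} = -5 + 155 = 150$)
$t{\left(z{\left(11 \right)} \right)} + 25606 = 150 + 25606 = 25756$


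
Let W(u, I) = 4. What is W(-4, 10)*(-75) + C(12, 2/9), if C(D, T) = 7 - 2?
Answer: -295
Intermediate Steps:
C(D, T) = 5
W(-4, 10)*(-75) + C(12, 2/9) = 4*(-75) + 5 = -300 + 5 = -295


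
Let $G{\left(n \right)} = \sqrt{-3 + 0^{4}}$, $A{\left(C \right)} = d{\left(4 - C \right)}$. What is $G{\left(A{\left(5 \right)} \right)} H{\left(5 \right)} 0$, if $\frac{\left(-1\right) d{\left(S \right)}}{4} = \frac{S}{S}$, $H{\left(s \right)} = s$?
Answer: $0$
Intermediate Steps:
$d{\left(S \right)} = -4$ ($d{\left(S \right)} = - 4 \frac{S}{S} = \left(-4\right) 1 = -4$)
$A{\left(C \right)} = -4$
$G{\left(n \right)} = i \sqrt{3}$ ($G{\left(n \right)} = \sqrt{-3 + 0} = \sqrt{-3} = i \sqrt{3}$)
$G{\left(A{\left(5 \right)} \right)} H{\left(5 \right)} 0 = i \sqrt{3} \cdot 5 \cdot 0 = 5 i \sqrt{3} \cdot 0 = 0$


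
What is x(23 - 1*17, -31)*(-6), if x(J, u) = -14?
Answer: 84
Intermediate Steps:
x(23 - 1*17, -31)*(-6) = -14*(-6) = 84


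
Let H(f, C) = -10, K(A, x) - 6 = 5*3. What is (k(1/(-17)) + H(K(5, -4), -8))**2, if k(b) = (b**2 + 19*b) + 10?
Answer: 103684/83521 ≈ 1.2414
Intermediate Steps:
K(A, x) = 21 (K(A, x) = 6 + 5*3 = 6 + 15 = 21)
k(b) = 10 + b**2 + 19*b
(k(1/(-17)) + H(K(5, -4), -8))**2 = ((10 + (1/(-17))**2 + 19/(-17)) - 10)**2 = ((10 + (-1/17)**2 + 19*(-1/17)) - 10)**2 = ((10 + 1/289 - 19/17) - 10)**2 = (2568/289 - 10)**2 = (-322/289)**2 = 103684/83521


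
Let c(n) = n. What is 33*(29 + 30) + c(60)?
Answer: 2007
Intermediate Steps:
33*(29 + 30) + c(60) = 33*(29 + 30) + 60 = 33*59 + 60 = 1947 + 60 = 2007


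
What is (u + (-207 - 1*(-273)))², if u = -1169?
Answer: 1216609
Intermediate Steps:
(u + (-207 - 1*(-273)))² = (-1169 + (-207 - 1*(-273)))² = (-1169 + (-207 + 273))² = (-1169 + 66)² = (-1103)² = 1216609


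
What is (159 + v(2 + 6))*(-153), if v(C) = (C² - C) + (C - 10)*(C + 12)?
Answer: -26775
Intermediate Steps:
v(C) = C² - C + (-10 + C)*(12 + C) (v(C) = (C² - C) + (-10 + C)*(12 + C) = C² - C + (-10 + C)*(12 + C))
(159 + v(2 + 6))*(-153) = (159 + (-120 + (2 + 6) + 2*(2 + 6)²))*(-153) = (159 + (-120 + 8 + 2*8²))*(-153) = (159 + (-120 + 8 + 2*64))*(-153) = (159 + (-120 + 8 + 128))*(-153) = (159 + 16)*(-153) = 175*(-153) = -26775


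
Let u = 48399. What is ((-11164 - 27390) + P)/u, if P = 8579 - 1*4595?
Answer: -34570/48399 ≈ -0.71427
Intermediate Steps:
P = 3984 (P = 8579 - 4595 = 3984)
((-11164 - 27390) + P)/u = ((-11164 - 27390) + 3984)/48399 = (-38554 + 3984)*(1/48399) = -34570*1/48399 = -34570/48399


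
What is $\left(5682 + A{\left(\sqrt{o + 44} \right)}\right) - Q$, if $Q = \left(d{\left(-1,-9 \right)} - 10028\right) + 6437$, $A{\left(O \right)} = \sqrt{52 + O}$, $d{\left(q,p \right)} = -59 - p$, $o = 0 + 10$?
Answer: $9323 + \sqrt{52 + 3 \sqrt{6}} \approx 9330.7$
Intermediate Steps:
$o = 10$
$Q = -3641$ ($Q = \left(\left(-59 - -9\right) - 10028\right) + 6437 = \left(\left(-59 + 9\right) - 10028\right) + 6437 = \left(-50 - 10028\right) + 6437 = -10078 + 6437 = -3641$)
$\left(5682 + A{\left(\sqrt{o + 44} \right)}\right) - Q = \left(5682 + \sqrt{52 + \sqrt{10 + 44}}\right) - -3641 = \left(5682 + \sqrt{52 + \sqrt{54}}\right) + 3641 = \left(5682 + \sqrt{52 + 3 \sqrt{6}}\right) + 3641 = 9323 + \sqrt{52 + 3 \sqrt{6}}$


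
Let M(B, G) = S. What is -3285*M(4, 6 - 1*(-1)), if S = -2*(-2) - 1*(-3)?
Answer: -22995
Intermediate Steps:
S = 7 (S = 4 + 3 = 7)
M(B, G) = 7
-3285*M(4, 6 - 1*(-1)) = -3285*7 = -22995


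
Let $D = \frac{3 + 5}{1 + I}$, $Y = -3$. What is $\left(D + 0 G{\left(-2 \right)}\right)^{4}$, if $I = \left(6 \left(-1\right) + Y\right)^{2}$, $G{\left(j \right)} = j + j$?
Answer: $\frac{256}{2825761} \approx 9.0595 \cdot 10^{-5}$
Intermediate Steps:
$G{\left(j \right)} = 2 j$
$I = 81$ ($I = \left(6 \left(-1\right) - 3\right)^{2} = \left(-6 - 3\right)^{2} = \left(-9\right)^{2} = 81$)
$D = \frac{4}{41}$ ($D = \frac{3 + 5}{1 + 81} = \frac{8}{82} = 8 \cdot \frac{1}{82} = \frac{4}{41} \approx 0.097561$)
$\left(D + 0 G{\left(-2 \right)}\right)^{4} = \left(\frac{4}{41} + 0 \cdot 2 \left(-2\right)\right)^{4} = \left(\frac{4}{41} + 0 \left(-4\right)\right)^{4} = \left(\frac{4}{41} + 0\right)^{4} = \left(\frac{4}{41}\right)^{4} = \frac{256}{2825761}$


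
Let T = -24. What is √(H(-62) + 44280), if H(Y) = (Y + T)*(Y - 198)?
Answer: 28*√85 ≈ 258.15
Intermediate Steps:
H(Y) = (-198 + Y)*(-24 + Y) (H(Y) = (Y - 24)*(Y - 198) = (-24 + Y)*(-198 + Y) = (-198 + Y)*(-24 + Y))
√(H(-62) + 44280) = √((4752 + (-62)² - 222*(-62)) + 44280) = √((4752 + 3844 + 13764) + 44280) = √(22360 + 44280) = √66640 = 28*√85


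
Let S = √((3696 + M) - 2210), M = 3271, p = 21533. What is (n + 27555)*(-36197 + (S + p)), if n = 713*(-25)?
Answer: -142680720 + 9730*√4757 ≈ -1.4201e+8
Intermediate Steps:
n = -17825
S = √4757 (S = √((3696 + 3271) - 2210) = √(6967 - 2210) = √4757 ≈ 68.971)
(n + 27555)*(-36197 + (S + p)) = (-17825 + 27555)*(-36197 + (√4757 + 21533)) = 9730*(-36197 + (21533 + √4757)) = 9730*(-14664 + √4757) = -142680720 + 9730*√4757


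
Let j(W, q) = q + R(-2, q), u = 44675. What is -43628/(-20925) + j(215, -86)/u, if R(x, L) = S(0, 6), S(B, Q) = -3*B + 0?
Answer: 77891254/37392975 ≈ 2.0830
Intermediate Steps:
S(B, Q) = -3*B
R(x, L) = 0 (R(x, L) = -3*0 = 0)
j(W, q) = q (j(W, q) = q + 0 = q)
-43628/(-20925) + j(215, -86)/u = -43628/(-20925) - 86/44675 = -43628*(-1/20925) - 86*1/44675 = 43628/20925 - 86/44675 = 77891254/37392975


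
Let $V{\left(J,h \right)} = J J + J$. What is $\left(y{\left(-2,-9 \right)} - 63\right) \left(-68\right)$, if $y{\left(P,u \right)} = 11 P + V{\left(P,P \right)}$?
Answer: $5644$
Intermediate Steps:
$V{\left(J,h \right)} = J + J^{2}$ ($V{\left(J,h \right)} = J^{2} + J = J + J^{2}$)
$y{\left(P,u \right)} = 11 P + P \left(1 + P\right)$
$\left(y{\left(-2,-9 \right)} - 63\right) \left(-68\right) = \left(- 2 \left(12 - 2\right) - 63\right) \left(-68\right) = \left(\left(-2\right) 10 - 63\right) \left(-68\right) = \left(-20 - 63\right) \left(-68\right) = \left(-83\right) \left(-68\right) = 5644$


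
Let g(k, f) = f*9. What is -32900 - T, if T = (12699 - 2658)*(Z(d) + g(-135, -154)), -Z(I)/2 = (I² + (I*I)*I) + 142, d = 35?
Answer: 902351770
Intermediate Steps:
g(k, f) = 9*f
Z(I) = -284 - 2*I² - 2*I³ (Z(I) = -2*((I² + (I*I)*I) + 142) = -2*((I² + I²*I) + 142) = -2*((I² + I³) + 142) = -2*(142 + I² + I³) = -284 - 2*I² - 2*I³)
T = -902384670 (T = (12699 - 2658)*((-284 - 2*35² - 2*35³) + 9*(-154)) = 10041*((-284 - 2*1225 - 2*42875) - 1386) = 10041*((-284 - 2450 - 85750) - 1386) = 10041*(-88484 - 1386) = 10041*(-89870) = -902384670)
-32900 - T = -32900 - 1*(-902384670) = -32900 + 902384670 = 902351770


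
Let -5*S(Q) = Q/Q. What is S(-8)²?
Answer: 1/25 ≈ 0.040000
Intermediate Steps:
S(Q) = -⅕ (S(Q) = -Q/(5*Q) = -⅕*1 = -⅕)
S(-8)² = (-⅕)² = 1/25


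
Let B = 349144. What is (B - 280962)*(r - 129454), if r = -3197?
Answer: -9044410482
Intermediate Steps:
(B - 280962)*(r - 129454) = (349144 - 280962)*(-3197 - 129454) = 68182*(-132651) = -9044410482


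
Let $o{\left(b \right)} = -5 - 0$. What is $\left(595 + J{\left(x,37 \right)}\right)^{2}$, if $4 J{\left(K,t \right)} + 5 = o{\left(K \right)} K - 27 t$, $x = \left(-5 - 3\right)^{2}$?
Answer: $69696$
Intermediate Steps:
$o{\left(b \right)} = -5$ ($o{\left(b \right)} = -5 + 0 = -5$)
$x = 64$ ($x = \left(-8\right)^{2} = 64$)
$J{\left(K,t \right)} = - \frac{5}{4} - \frac{27 t}{4} - \frac{5 K}{4}$ ($J{\left(K,t \right)} = - \frac{5}{4} + \frac{- 5 K - 27 t}{4} = - \frac{5}{4} + \frac{- 27 t - 5 K}{4} = - \frac{5}{4} - \left(\frac{5 K}{4} + \frac{27 t}{4}\right) = - \frac{5}{4} - \frac{27 t}{4} - \frac{5 K}{4}$)
$\left(595 + J{\left(x,37 \right)}\right)^{2} = \left(595 - 331\right)^{2} = 264^{2} = 69696$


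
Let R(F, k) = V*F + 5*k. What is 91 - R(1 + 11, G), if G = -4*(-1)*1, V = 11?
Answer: -61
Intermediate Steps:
G = 4 (G = 4*1 = 4)
R(F, k) = 5*k + 11*F (R(F, k) = 11*F + 5*k = 5*k + 11*F)
91 - R(1 + 11, G) = 91 - (5*4 + 11*(1 + 11)) = 91 - (20 + 11*12) = 91 - (20 + 132) = 91 - 1*152 = 91 - 152 = -61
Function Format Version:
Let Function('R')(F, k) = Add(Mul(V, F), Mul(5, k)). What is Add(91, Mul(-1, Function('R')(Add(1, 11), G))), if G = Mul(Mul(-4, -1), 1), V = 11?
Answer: -61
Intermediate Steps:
G = 4 (G = Mul(4, 1) = 4)
Function('R')(F, k) = Add(Mul(5, k), Mul(11, F)) (Function('R')(F, k) = Add(Mul(11, F), Mul(5, k)) = Add(Mul(5, k), Mul(11, F)))
Add(91, Mul(-1, Function('R')(Add(1, 11), G))) = Add(91, Mul(-1, Add(Mul(5, 4), Mul(11, Add(1, 11))))) = Add(91, Mul(-1, Add(20, Mul(11, 12)))) = Add(91, Mul(-1, Add(20, 132))) = Add(91, Mul(-1, 152)) = Add(91, -152) = -61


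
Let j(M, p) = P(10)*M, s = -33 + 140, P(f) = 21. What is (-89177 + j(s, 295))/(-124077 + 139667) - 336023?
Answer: -523868550/1559 ≈ -3.3603e+5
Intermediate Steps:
s = 107
j(M, p) = 21*M
(-89177 + j(s, 295))/(-124077 + 139667) - 336023 = (-89177 + 21*107)/(-124077 + 139667) - 336023 = (-89177 + 2247)/15590 - 336023 = -86930*1/15590 - 336023 = -8693/1559 - 336023 = -523868550/1559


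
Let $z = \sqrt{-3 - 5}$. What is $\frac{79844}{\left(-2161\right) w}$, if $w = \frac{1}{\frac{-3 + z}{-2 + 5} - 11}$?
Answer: $\frac{958128}{2161} - \frac{159688 i \sqrt{2}}{6483} \approx 443.37 - 34.835 i$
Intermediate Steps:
$z = 2 i \sqrt{2}$ ($z = \sqrt{-8} = 2 i \sqrt{2} \approx 2.8284 i$)
$w = \frac{1}{-12 + \frac{2 i \sqrt{2}}{3}}$ ($w = \frac{1}{\frac{-3 + 2 i \sqrt{2}}{-2 + 5} - 11} = \frac{1}{\frac{-3 + 2 i \sqrt{2}}{3} - 11} = \frac{1}{\left(-3 + 2 i \sqrt{2}\right) \frac{1}{3} - 11} = \frac{1}{\left(-1 + \frac{2 i \sqrt{2}}{3}\right) - 11} = \frac{1}{-12 + \frac{2 i \sqrt{2}}{3}} \approx -0.082822 - 0.0065071 i$)
$\frac{79844}{\left(-2161\right) w} = \frac{79844}{\left(-2161\right) \left(- \frac{27}{326} - \frac{3 i \sqrt{2}}{652}\right)} = \frac{79844}{\frac{58347}{326} + \frac{6483 i \sqrt{2}}{652}}$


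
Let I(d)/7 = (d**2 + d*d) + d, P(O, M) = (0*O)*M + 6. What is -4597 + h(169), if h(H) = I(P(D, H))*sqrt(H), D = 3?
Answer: 2501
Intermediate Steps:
P(O, M) = 6 (P(O, M) = 0*M + 6 = 0 + 6 = 6)
I(d) = 7*d + 14*d**2 (I(d) = 7*((d**2 + d*d) + d) = 7*((d**2 + d**2) + d) = 7*(2*d**2 + d) = 7*(d + 2*d**2) = 7*d + 14*d**2)
h(H) = 546*sqrt(H) (h(H) = (7*6*(1 + 2*6))*sqrt(H) = (7*6*(1 + 12))*sqrt(H) = (7*6*13)*sqrt(H) = 546*sqrt(H))
-4597 + h(169) = -4597 + 546*sqrt(169) = -4597 + 546*13 = -4597 + 7098 = 2501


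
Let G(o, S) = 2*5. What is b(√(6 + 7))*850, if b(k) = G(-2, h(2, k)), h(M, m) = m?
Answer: 8500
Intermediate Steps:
G(o, S) = 10
b(k) = 10
b(√(6 + 7))*850 = 10*850 = 8500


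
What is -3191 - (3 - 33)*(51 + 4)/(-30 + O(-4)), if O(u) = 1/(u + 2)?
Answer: -197951/61 ≈ -3245.1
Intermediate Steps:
O(u) = 1/(2 + u)
-3191 - (3 - 33)*(51 + 4)/(-30 + O(-4)) = -3191 - (3 - 33)*(51 + 4)/(-30 + 1/(2 - 4)) = -3191 - (-30)*55/(-30 + 1/(-2)) = -3191 - (-30)*55/(-30 - ½) = -3191 - (-30)*55/(-61/2) = -3191 - (-30)*55*(-2/61) = -3191 - (-30)*(-110)/61 = -3191 - 1*3300/61 = -3191 - 3300/61 = -197951/61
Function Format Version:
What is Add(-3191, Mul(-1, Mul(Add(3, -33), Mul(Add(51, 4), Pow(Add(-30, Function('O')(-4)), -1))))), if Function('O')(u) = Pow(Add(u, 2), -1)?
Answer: Rational(-197951, 61) ≈ -3245.1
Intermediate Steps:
Function('O')(u) = Pow(Add(2, u), -1)
Add(-3191, Mul(-1, Mul(Add(3, -33), Mul(Add(51, 4), Pow(Add(-30, Function('O')(-4)), -1))))) = Add(-3191, Mul(-1, Mul(Add(3, -33), Mul(Add(51, 4), Pow(Add(-30, Pow(Add(2, -4), -1)), -1))))) = Add(-3191, Mul(-1, Mul(-30, Mul(55, Pow(Add(-30, Pow(-2, -1)), -1))))) = Add(-3191, Mul(-1, Mul(-30, Mul(55, Pow(Add(-30, Rational(-1, 2)), -1))))) = Add(-3191, Mul(-1, Mul(-30, Mul(55, Pow(Rational(-61, 2), -1))))) = Add(-3191, Mul(-1, Mul(-30, Mul(55, Rational(-2, 61))))) = Add(-3191, Mul(-1, Mul(-30, Rational(-110, 61)))) = Add(-3191, Mul(-1, Rational(3300, 61))) = Add(-3191, Rational(-3300, 61)) = Rational(-197951, 61)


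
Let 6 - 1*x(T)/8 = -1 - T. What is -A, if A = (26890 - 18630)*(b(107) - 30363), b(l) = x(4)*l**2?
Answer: -8071250740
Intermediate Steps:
x(T) = 56 + 8*T (x(T) = 48 - 8*(-1 - T) = 48 + (8 + 8*T) = 56 + 8*T)
b(l) = 88*l**2 (b(l) = (56 + 8*4)*l**2 = (56 + 32)*l**2 = 88*l**2)
A = 8071250740 (A = (26890 - 18630)*(88*107**2 - 30363) = 8260*(88*11449 - 30363) = 8260*(1007512 - 30363) = 8260*977149 = 8071250740)
-A = -1*8071250740 = -8071250740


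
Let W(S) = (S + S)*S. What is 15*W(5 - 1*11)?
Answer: 1080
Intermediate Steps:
W(S) = 2*S² (W(S) = (2*S)*S = 2*S²)
15*W(5 - 1*11) = 15*(2*(5 - 1*11)²) = 15*(2*(5 - 11)²) = 15*(2*(-6)²) = 15*(2*36) = 15*72 = 1080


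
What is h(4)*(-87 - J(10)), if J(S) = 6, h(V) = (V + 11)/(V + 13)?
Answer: -1395/17 ≈ -82.059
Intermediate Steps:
h(V) = (11 + V)/(13 + V)
h(4)*(-87 - J(10)) = ((11 + 4)/(13 + 4))*(-87 - 1*6) = (15/17)*(-87 - 6) = ((1/17)*15)*(-93) = (15/17)*(-93) = -1395/17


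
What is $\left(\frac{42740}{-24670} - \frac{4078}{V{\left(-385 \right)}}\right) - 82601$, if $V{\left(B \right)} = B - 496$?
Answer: $- \frac{179520948595}{2173427} \approx -82598.0$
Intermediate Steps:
$V{\left(B \right)} = -496 + B$
$\left(\frac{42740}{-24670} - \frac{4078}{V{\left(-385 \right)}}\right) - 82601 = \left(\frac{42740}{-24670} - \frac{4078}{-496 - 385}\right) - 82601 = \left(42740 \left(- \frac{1}{24670}\right) - \frac{4078}{-881}\right) - 82601 = \left(- \frac{4274}{2467} - - \frac{4078}{881}\right) - 82601 = \left(- \frac{4274}{2467} + \frac{4078}{881}\right) - 82601 = \frac{6295032}{2173427} - 82601 = - \frac{179520948595}{2173427}$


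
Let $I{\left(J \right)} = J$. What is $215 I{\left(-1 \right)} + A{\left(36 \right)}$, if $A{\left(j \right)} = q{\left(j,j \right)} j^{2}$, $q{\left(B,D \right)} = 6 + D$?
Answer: $54217$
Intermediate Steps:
$A{\left(j \right)} = j^{2} \left(6 + j\right)$ ($A{\left(j \right)} = \left(6 + j\right) j^{2} = j^{2} \left(6 + j\right)$)
$215 I{\left(-1 \right)} + A{\left(36 \right)} = 215 \left(-1\right) + 36^{2} \left(6 + 36\right) = -215 + 1296 \cdot 42 = -215 + 54432 = 54217$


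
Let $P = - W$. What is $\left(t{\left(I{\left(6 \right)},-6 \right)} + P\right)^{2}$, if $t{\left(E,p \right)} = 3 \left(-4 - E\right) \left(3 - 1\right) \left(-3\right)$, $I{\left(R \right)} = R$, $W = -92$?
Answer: $73984$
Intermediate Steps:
$t{\left(E,p \right)} = 72 + 18 E$ ($t{\left(E,p \right)} = 3 \left(-4 - E\right) 2 \left(-3\right) = 3 \left(-8 - 2 E\right) \left(-3\right) = \left(-24 - 6 E\right) \left(-3\right) = 72 + 18 E$)
$P = 92$ ($P = \left(-1\right) \left(-92\right) = 92$)
$\left(t{\left(I{\left(6 \right)},-6 \right)} + P\right)^{2} = \left(\left(72 + 18 \cdot 6\right) + 92\right)^{2} = \left(\left(72 + 108\right) + 92\right)^{2} = \left(180 + 92\right)^{2} = 272^{2} = 73984$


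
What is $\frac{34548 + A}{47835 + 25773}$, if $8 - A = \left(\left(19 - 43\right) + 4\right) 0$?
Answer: $\frac{8639}{18402} \approx 0.46946$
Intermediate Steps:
$A = 8$ ($A = 8 - \left(\left(19 - 43\right) + 4\right) 0 = 8 - \left(-24 + 4\right) 0 = 8 - \left(-20\right) 0 = 8 - 0 = 8 + 0 = 8$)
$\frac{34548 + A}{47835 + 25773} = \frac{34548 + 8}{47835 + 25773} = \frac{34556}{73608} = 34556 \cdot \frac{1}{73608} = \frac{8639}{18402}$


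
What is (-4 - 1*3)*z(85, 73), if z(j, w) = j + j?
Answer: -1190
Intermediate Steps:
z(j, w) = 2*j
(-4 - 1*3)*z(85, 73) = (-4 - 1*3)*(2*85) = (-4 - 3)*170 = -7*170 = -1190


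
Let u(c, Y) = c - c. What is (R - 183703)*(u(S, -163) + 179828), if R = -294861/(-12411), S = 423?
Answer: -19521126397696/591 ≈ -3.3031e+10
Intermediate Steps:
u(c, Y) = 0
R = 14041/591 (R = -294861*(-1/12411) = 14041/591 ≈ 23.758)
(R - 183703)*(u(S, -163) + 179828) = (14041/591 - 183703)*(0 + 179828) = -108554432/591*179828 = -19521126397696/591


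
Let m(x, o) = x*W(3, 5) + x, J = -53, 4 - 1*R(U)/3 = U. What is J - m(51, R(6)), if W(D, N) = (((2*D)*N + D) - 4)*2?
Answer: -3062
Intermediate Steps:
R(U) = 12 - 3*U
W(D, N) = -8 + 2*D + 4*D*N (W(D, N) = ((2*D*N + D) - 4)*2 = ((D + 2*D*N) - 4)*2 = (-4 + D + 2*D*N)*2 = -8 + 2*D + 4*D*N)
m(x, o) = 59*x (m(x, o) = x*(-8 + 2*3 + 4*3*5) + x = x*(-8 + 6 + 60) + x = x*58 + x = 58*x + x = 59*x)
J - m(51, R(6)) = -53 - 59*51 = -53 - 1*3009 = -53 - 3009 = -3062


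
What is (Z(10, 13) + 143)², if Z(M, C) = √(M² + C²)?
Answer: (143 + √269)² ≈ 25409.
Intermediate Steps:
Z(M, C) = √(C² + M²)
(Z(10, 13) + 143)² = (√(13² + 10²) + 143)² = (√(169 + 100) + 143)² = (√269 + 143)² = (143 + √269)²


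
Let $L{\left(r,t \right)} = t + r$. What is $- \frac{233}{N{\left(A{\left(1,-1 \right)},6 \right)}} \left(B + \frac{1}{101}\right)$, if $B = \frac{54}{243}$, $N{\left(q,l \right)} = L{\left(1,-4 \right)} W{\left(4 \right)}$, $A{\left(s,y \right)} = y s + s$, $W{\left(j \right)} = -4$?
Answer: $- \frac{49163}{10908} \approx -4.5071$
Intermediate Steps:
$L{\left(r,t \right)} = r + t$
$A{\left(s,y \right)} = s + s y$ ($A{\left(s,y \right)} = s y + s = s + s y$)
$N{\left(q,l \right)} = 12$ ($N{\left(q,l \right)} = \left(1 - 4\right) \left(-4\right) = \left(-3\right) \left(-4\right) = 12$)
$B = \frac{2}{9}$ ($B = 54 \cdot \frac{1}{243} = \frac{2}{9} \approx 0.22222$)
$- \frac{233}{N{\left(A{\left(1,-1 \right)},6 \right)}} \left(B + \frac{1}{101}\right) = - \frac{233}{12} \left(\frac{2}{9} + \frac{1}{101}\right) = \left(-233\right) \frac{1}{12} \left(\frac{2}{9} + \frac{1}{101}\right) = \left(- \frac{233}{12}\right) \frac{211}{909} = - \frac{49163}{10908}$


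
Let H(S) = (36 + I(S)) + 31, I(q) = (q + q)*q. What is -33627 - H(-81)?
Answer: -46816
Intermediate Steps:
I(q) = 2*q² (I(q) = (2*q)*q = 2*q²)
H(S) = 67 + 2*S² (H(S) = (36 + 2*S²) + 31 = 67 + 2*S²)
-33627 - H(-81) = -33627 - (67 + 2*(-81)²) = -33627 - (67 + 2*6561) = -33627 - (67 + 13122) = -33627 - 1*13189 = -33627 - 13189 = -46816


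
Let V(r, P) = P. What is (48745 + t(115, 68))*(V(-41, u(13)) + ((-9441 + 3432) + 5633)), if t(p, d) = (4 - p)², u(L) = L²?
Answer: -12640662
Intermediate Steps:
(48745 + t(115, 68))*(V(-41, u(13)) + ((-9441 + 3432) + 5633)) = (48745 + (-4 + 115)²)*(13² + ((-9441 + 3432) + 5633)) = (48745 + 111²)*(169 + (-6009 + 5633)) = (48745 + 12321)*(169 - 376) = 61066*(-207) = -12640662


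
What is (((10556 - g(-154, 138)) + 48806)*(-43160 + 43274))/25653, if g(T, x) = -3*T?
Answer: 2238200/8551 ≈ 261.75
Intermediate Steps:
(((10556 - g(-154, 138)) + 48806)*(-43160 + 43274))/25653 = (((10556 - (-3)*(-154)) + 48806)*(-43160 + 43274))/25653 = (((10556 - 1*462) + 48806)*114)*(1/25653) = (((10556 - 462) + 48806)*114)*(1/25653) = ((10094 + 48806)*114)*(1/25653) = (58900*114)*(1/25653) = 6714600*(1/25653) = 2238200/8551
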